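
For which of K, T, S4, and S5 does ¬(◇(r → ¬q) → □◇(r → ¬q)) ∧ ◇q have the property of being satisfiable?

S4-tableau for the formula:
1. ¬(◇(r → ¬q) → □◇(r → ¬q)) ∧ ◇q, 0
2. ¬(◇(r → ¬q) → □◇(r → ¬q)), 0
3. ◇q, 0
4. ◇(r → ¬q), 0
5. ¬□◇(r → ¬q), 0
6. q, 1
7. r → ¬q, 2
8. ¬q, 2
9. ¬◇(r → ¬q), 3
10. ¬(r → ¬q), 3
11. r, 3
12. q, 3
Accessibility: 0R0, 0R1, 0R2, 0R3, 1R1, 2R2, 3R3
Complete open branch: satisfiable in S4, hence also in K, T (this S4-model is also a K-model and a T-model).
S5-tableau for the formula:
1. ¬(◇(r → ¬q) → □◇(r → ¬q)) ∧ ◇q, 0
2. ¬(◇(r → ¬q) → □◇(r → ¬q)), 0
3. ◇q, 0
4. ◇(r → ¬q), 0
5. ¬□◇(r → ¬q), 0
6. q, 1
7. r → ¬q, 2
8. ¬q, 2
9. ¬◇(r → ¬q), 3
10. ¬(r → ¬q), 0
11. r, 0
12. q, 0
13. ¬(r → ¬q), 1
14. r, 1
15. ¬(r → ¬q), 2
16. r, 2
17. q, 2
Accessibility: 0R0, 0R1, 0R2, 0R3, 1R0, 1R1, 1R2, 1R3, 2R0, 2R1, 2R2, 2R3, 3R0, 3R1, 3R2, 3R3
Branch closes: q and ¬q both at 2.
Every branch closes (one shown): unsatisfiable in S5.

K, T, S4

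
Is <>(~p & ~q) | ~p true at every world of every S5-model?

Invalid (countermodel exists)

Tableau for the negation ~(<>(~p & ~q) | ~p):
1. ~(<>(~p & ~q) | ~p), u
2. ~<>(~p & ~q), u
3. p, u
4. ~(~p & ~q), u
5. q, u
Accessibility: uRu
The negation has an open branch (countermodel exists).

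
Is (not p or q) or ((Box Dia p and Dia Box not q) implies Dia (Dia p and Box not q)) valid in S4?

Yes, valid

Tableau for the negation not ((not p or q) or ((Box Dia p and Dia Box not q) implies Dia (Dia p and Box not q))):
1. not ((not p or q) or ((Box Dia p and Dia Box not q) implies Dia (Dia p and Box not q))), u
2. not (not p or q), u
3. not ((Box Dia p and Dia Box not q) implies Dia (Dia p and Box not q)), u
4. p, u
5. not q, u
6. Box Dia p and Dia Box not q, u
7. not Dia (Dia p and Box not q), u
8. Box Dia p, u
9. Dia Box not q, u
10. not (Dia p and Box not q), u
11. Dia p, u
12. not Box not q, u
13. Box not q, v
14. not (Dia p and Box not q), v
15. Dia p, v
16. not q, v
17. not Box not q, v
18. p, w
19. not (Dia p and Box not q), w
20. Dia p, w
21. not Box not q, w
22. q, x
23. not (Dia p and Box not q), x
24. Dia p, x
25. not Dia p, x
26. not p, x
27. p, y
28. not (Dia p and Box not q), y
29. Dia p, y
30. not q, y
31. not Box not q, y
32. q, z
33. not (Dia p and Box not q), z
34. Dia p, z
35. not q, z
Accessibility: uRu, uRv, uRw, uRx, uRy, uRz, vRv, vRy, vRz, wRw, xRx, yRy, zRz
Branch closes: q and not q both at z.
Every branch of the negation's tableau closes; the branch above is one of them.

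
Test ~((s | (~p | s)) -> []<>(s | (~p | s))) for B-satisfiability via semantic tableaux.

1. ~((s | (~p | s)) -> []<>(s | (~p | s))), u
2. s | (~p | s), u
3. ~[]<>(s | (~p | s)), u
4. ~p | s, u
5. ~p, u
6. ~<>(s | (~p | s)), v
7. ~(s | (~p | s)), u
8. ~s, u
9. ~(~p | s), u
10. p, u
Accessibility: uRu, uRv, vRu, vRv
Branch closes: p and ~p both at u.
(One branch shown.) All branches close.

Unsatisfiable (every branch closes)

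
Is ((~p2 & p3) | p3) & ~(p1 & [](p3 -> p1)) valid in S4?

Tableau for the negation ~(((~p2 & p3) | p3) & ~(p1 & [](p3 -> p1))):
1. ~(((~p2 & p3) | p3) & ~(p1 & [](p3 -> p1))), 0
2. p1 & [](p3 -> p1), 0
3. p1, 0
4. [](p3 -> p1), 0
5. p3 -> p1, 0
Accessibility: 0R0
The negation has an open branch (countermodel exists).

No, not valid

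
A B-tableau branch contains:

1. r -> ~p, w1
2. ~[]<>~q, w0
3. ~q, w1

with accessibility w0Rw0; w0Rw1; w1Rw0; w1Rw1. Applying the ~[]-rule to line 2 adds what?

a fresh world w2 with w0Rw2, and ~<>~q at w2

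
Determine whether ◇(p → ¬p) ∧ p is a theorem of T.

Tableau for the negation ¬(◇(p → ¬p) ∧ p):
1. ¬(◇(p → ¬p) ∧ p), w0
2. ¬p, w0   [¬∧-rule on 1 (branches; this branch)]
Accessibility: w0Rw0
The negation has an open branch (countermodel exists).

Invalid (countermodel exists)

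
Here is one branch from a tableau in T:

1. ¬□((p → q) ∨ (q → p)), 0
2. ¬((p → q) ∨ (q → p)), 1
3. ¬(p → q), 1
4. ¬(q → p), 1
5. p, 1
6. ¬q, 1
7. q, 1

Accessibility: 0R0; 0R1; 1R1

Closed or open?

Both q and ¬q appear at 1.

Yes, closed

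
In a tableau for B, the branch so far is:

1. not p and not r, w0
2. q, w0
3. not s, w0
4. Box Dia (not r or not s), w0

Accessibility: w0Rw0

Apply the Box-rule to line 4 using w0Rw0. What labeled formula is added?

Dia (not r or not s), w0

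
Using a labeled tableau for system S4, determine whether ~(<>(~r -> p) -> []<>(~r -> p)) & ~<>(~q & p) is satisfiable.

Satisfiable (open branch found)

1. ~(<>(~r -> p) -> []<>(~r -> p)) & ~<>(~q & p), 0
2. ~(<>(~r -> p) -> []<>(~r -> p)), 0   [&-rule on 1]
3. ~<>(~q & p), 0   [&-rule on 1]
4. <>(~r -> p), 0   [~->-rule on 2]
5. ~[]<>(~r -> p), 0   [~->-rule on 2]
6. ~(~q & p), 0   [~<>-rule on 3 via 0R0]
7. ~p, 0   [~&-rule on 6 (branches; this branch)]
8. ~r -> p, 1   [<>-rule on 4: fresh world 1, 0R1]
9. ~(~q & p), 1   [~<>-rule on 3 via 0R1]
10. p, 1   [->-rule on 8 (branches; this branch)]
11. q, 1   [~&-rule on 9 (branches; this branch)]
12. ~<>(~r -> p), 2   [~[]-rule on 5: fresh world 2, 0R2]
13. ~(~q & p), 2   [~<>-rule on 3 via 0R2]
14. ~(~r -> p), 2   [~<>-rule on 12 via 2R2]
15. ~r, 2   [~->-rule on 14]
16. ~p, 2   [~->-rule on 14]
Accessibility: 0R0, 0R1, 0R2, 1R1, 2R2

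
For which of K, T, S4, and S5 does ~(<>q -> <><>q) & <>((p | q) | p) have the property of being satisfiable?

T-tableau for the formula:
1. ~(<>q -> <><>q) & <>((p | q) | p), w0
2. ~(<>q -> <><>q), w0   [&-rule on 1]
3. <>((p | q) | p), w0   [&-rule on 1]
4. <>q, w0   [~->-rule on 2]
5. ~<><>q, w0   [~->-rule on 2]
6. ~<>q, w0   [~<>-rule on 5 via w0Rw0]
7. ~q, w0   [~<>-rule on 6 via w0Rw0]
8. (p | q) | p, w1   [<>-rule on 3: fresh world w1, w0Rw1]
9. ~<>q, w1   [~<>-rule on 5 via w0Rw1]
10. ~q, w1   [~<>-rule on 6 via w0Rw1]
11. p | q, w1   [|-rule on 8 (branches; this branch)]
12. p, w1   [|-rule on 11 (branches; this branch)]
13. q, w2   [<>-rule on 4: fresh world w2, w0Rw2]
14. ~<>q, w2   [~<>-rule on 5 via w0Rw2]
15. ~q, w2   [~<>-rule on 6 via w0Rw2]
Accessibility: w0Rw0, w0Rw1, w0Rw2, w1Rw1, w2Rw2
Branch closes: q and ~q both at w2.
Every branch closes (one shown): unsatisfiable in T, hence also in S4, S5 (every S4/S5-frame is a T-frame).
K-tableau for the formula:
1. ~(<>q -> <><>q) & <>((p | q) | p), w0
2. ~(<>q -> <><>q), w0   [&-rule on 1]
3. <>((p | q) | p), w0   [&-rule on 1]
4. <>q, w0   [~->-rule on 2]
5. ~<><>q, w0   [~->-rule on 2]
6. (p | q) | p, w1   [<>-rule on 3: fresh world w1, w0Rw1]
7. ~<>q, w1   [~<>-rule on 5 via w0Rw1]
8. p, w1   [|-rule on 6 (branches; this branch)]
9. q, w2   [<>-rule on 4: fresh world w2, w0Rw2]
10. ~<>q, w2   [~<>-rule on 5 via w0Rw2]
Accessibility: w0Rw1, w0Rw2
Complete open branch: satisfiable in K.

K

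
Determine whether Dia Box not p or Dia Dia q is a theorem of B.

Tableau for the negation not (Dia Box not p or Dia Dia q):
1. not (Dia Box not p or Dia Dia q), w0
2. not Dia Box not p, w0
3. not Dia Dia q, w0
4. not Box not p, w0
5. not Dia q, w0
6. not q, w0
7. p, w1
8. not Box not p, w1
9. not Dia q, w1
10. not q, w1
11. p, w2
12. not q, w2
Accessibility: w0Rw0, w0Rw1, w1Rw0, w1Rw1, w1Rw2, w2Rw1, w2Rw2
The negation has an open branch (countermodel exists).

No, not valid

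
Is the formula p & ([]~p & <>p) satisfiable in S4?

Unsatisfiable

1. p & ([]~p & <>p), w0
2. p, w0   [&-rule on 1]
3. []~p & <>p, w0   [&-rule on 1]
4. []~p, w0   [&-rule on 3]
5. <>p, w0   [&-rule on 3]
6. ~p, w0   [[]-rule on 4 via w0Rw0]
Accessibility: w0Rw0
Branch closes: p and ~p both at w0.
All branches of the tableau close; one closing branch shown above.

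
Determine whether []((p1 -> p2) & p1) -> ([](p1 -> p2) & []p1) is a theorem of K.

Tableau for the negation ~([]((p1 -> p2) & p1) -> ([](p1 -> p2) & []p1)):
1. ~([]((p1 -> p2) & p1) -> ([](p1 -> p2) & []p1)), 0
2. []((p1 -> p2) & p1), 0
3. ~([](p1 -> p2) & []p1), 0
4. ~[](p1 -> p2), 0
5. ~(p1 -> p2), 1
6. p1, 1
7. ~p2, 1
8. (p1 -> p2) & p1, 1
9. p1 -> p2, 1
10. p2, 1
Accessibility: 0R1
Branch closes: p2 and ~p2 both at 1.
Every branch of the negation's tableau closes; the branch above is one of them.

Valid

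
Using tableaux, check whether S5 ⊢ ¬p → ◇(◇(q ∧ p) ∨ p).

No, not valid

Tableau for the negation ¬(¬p → ◇(◇(q ∧ p) ∨ p)):
1. ¬(¬p → ◇(◇(q ∧ p) ∨ p)), 0
2. ¬p, 0   [¬→-rule on 1]
3. ¬◇(◇(q ∧ p) ∨ p), 0   [¬→-rule on 1]
4. ¬(◇(q ∧ p) ∨ p), 0   [¬◇-rule on 3 via 0R0]
5. ¬◇(q ∧ p), 0   [¬∨-rule on 4]
6. ¬(q ∧ p), 0   [¬◇-rule on 5 via 0R0]
Accessibility: 0R0
The negation has an open branch (countermodel exists).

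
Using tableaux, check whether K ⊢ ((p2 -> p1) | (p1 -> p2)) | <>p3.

Valid

Tableau for the negation ~(((p2 -> p1) | (p1 -> p2)) | <>p3):
1. ~(((p2 -> p1) | (p1 -> p2)) | <>p3), w0
2. ~((p2 -> p1) | (p1 -> p2)), w0
3. ~<>p3, w0
4. ~(p2 -> p1), w0
5. ~(p1 -> p2), w0
6. p2, w0
7. ~p1, w0
8. p1, w0
9. ~p2, w0
Branch closes: p1 and ~p1 both at w0.
Every branch of the negation's tableau closes; the branch above is one of them.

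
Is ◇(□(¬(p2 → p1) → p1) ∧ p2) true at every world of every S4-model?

Not valid

Tableau for the negation ¬◇(□(¬(p2 → p1) → p1) ∧ p2):
1. ¬◇(□(¬(p2 → p1) → p1) ∧ p2), w0
2. ¬(□(¬(p2 → p1) → p1) ∧ p2), w0
3. ¬p2, w0
Accessibility: w0Rw0
The negation has an open branch (countermodel exists).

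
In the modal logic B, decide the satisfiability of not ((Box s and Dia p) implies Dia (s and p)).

1. not ((Box s and Dia p) implies Dia (s and p)), u
2. Box s and Dia p, u   [neg-implies-rule on 1]
3. not Dia (s and p), u   [neg-implies-rule on 1]
4. Box s, u   [and-rule on 2]
5. Dia p, u   [and-rule on 2]
6. not (s and p), u   [neg-Dia-rule on 3 via uRu]
7. s, u   [Box-rule on 4 via uRu]
8. not p, u   [neg-and-rule on 6 (branches; this branch)]
9. p, v   [Dia-rule on 5: fresh world v, uRv]
10. not (s and p), v   [neg-Dia-rule on 3 via uRv]
11. s, v   [Box-rule on 4 via uRv]
12. not p, v   [neg-and-rule on 10 (branches; this branch)]
Accessibility: uRu, uRv, vRu, vRv
Branch closes: p and not p both at v.
(One branch shown.) All branches close.

Unsatisfiable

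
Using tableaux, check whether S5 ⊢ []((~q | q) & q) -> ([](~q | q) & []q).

Tableau for the negation ~([]((~q | q) & q) -> ([](~q | q) & []q)):
1. ~([]((~q | q) & q) -> ([](~q | q) & []q)), u
2. []((~q | q) & q), u   [~->-rule on 1]
3. ~([](~q | q) & []q), u   [~->-rule on 1]
4. (~q | q) & q, u   [[]-rule on 2 via uRu]
5. ~q | q, u   [&-rule on 4]
6. q, u   [&-rule on 4]
7. ~[]q, u   [~&-rule on 3 (branches; this branch)]
8. ~q, v   [~[]-rule on 7: fresh world v, uRv]
9. (~q | q) & q, v   [[]-rule on 2 via uRv]
10. ~q | q, v   [&-rule on 9]
11. q, v   [&-rule on 9]
Accessibility: uRu, uRv, vRu, vRv
Branch closes: q and ~q both at v.
Every branch of the negation's tableau closes; the branch above is one of them.

Valid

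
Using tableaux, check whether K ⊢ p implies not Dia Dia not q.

Tableau for the negation not (p implies not Dia Dia not q):
1. not (p implies not Dia Dia not q), u
2. p, u   [neg-implies-rule on 1]
3. Dia Dia not q, u   [neg-implies-rule on 1]
4. Dia not q, v   [Dia-rule on 3: fresh world v, uRv]
5. not q, w   [Dia-rule on 4: fresh world w, vRw]
Accessibility: uRv, vRw
The negation has an open branch (countermodel exists).

Not valid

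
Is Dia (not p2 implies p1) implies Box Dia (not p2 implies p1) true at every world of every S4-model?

Tableau for the negation not (Dia (not p2 implies p1) implies Box Dia (not p2 implies p1)):
1. not (Dia (not p2 implies p1) implies Box Dia (not p2 implies p1)), 0
2. Dia (not p2 implies p1), 0
3. not Box Dia (not p2 implies p1), 0
4. not p2 implies p1, 1
5. p1, 1
6. not Dia (not p2 implies p1), 2
7. not (not p2 implies p1), 2
8. not p2, 2
9. not p1, 2
Accessibility: 0R0, 0R1, 0R2, 1R1, 2R2
The negation has an open branch (countermodel exists).

No, not valid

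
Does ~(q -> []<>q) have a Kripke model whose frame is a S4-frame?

1. ~(q -> []<>q), w0
2. q, w0   [~->-rule on 1]
3. ~[]<>q, w0   [~->-rule on 1]
4. ~<>q, w1   [~[]-rule on 3: fresh world w1, w0Rw1]
5. ~q, w1   [~<>-rule on 4 via w1Rw1]
Accessibility: w0Rw0, w0Rw1, w1Rw1

Satisfiable (open branch found)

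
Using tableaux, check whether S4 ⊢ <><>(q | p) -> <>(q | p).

Tableau for the negation ~(<><>(q | p) -> <>(q | p)):
1. ~(<><>(q | p) -> <>(q | p)), u
2. <><>(q | p), u
3. ~<>(q | p), u
4. ~(q | p), u
5. ~q, u
6. ~p, u
7. <>(q | p), v
8. ~(q | p), v
9. ~q, v
10. ~p, v
11. q | p, w
12. ~(q | p), w
13. ~q, w
14. ~p, w
15. p, w
Accessibility: uRu, uRv, uRw, vRv, vRw, wRw
Branch closes: p and ~p both at w.
All branches of the negation close; one closing branch shown above.

Yes, valid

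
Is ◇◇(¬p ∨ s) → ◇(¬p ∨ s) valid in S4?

Valid

Tableau for the negation ¬(◇◇(¬p ∨ s) → ◇(¬p ∨ s)):
1. ¬(◇◇(¬p ∨ s) → ◇(¬p ∨ s)), 0
2. ◇◇(¬p ∨ s), 0   [¬→-rule on 1]
3. ¬◇(¬p ∨ s), 0   [¬→-rule on 1]
4. ¬(¬p ∨ s), 0   [¬◇-rule on 3 via 0R0]
5. p, 0   [¬∨-rule on 4]
6. ¬s, 0   [¬∨-rule on 4]
7. ◇(¬p ∨ s), 1   [◇-rule on 2: fresh world 1, 0R1]
8. ¬(¬p ∨ s), 1   [¬◇-rule on 3 via 0R1]
9. p, 1   [¬∨-rule on 8]
10. ¬s, 1   [¬∨-rule on 8]
11. ¬p ∨ s, 2   [◇-rule on 7: fresh world 2, 1R2]
12. ¬(¬p ∨ s), 2   [¬◇-rule on 3 via 0R2]
13. p, 2   [¬∨-rule on 12]
14. ¬s, 2   [¬∨-rule on 12]
15. s, 2   [∨-rule on 11 (branches; this branch)]
Accessibility: 0R0, 0R1, 0R2, 1R1, 1R2, 2R2
Branch closes: s and ¬s both at 2.
Every branch of the negation's tableau closes; the branch above is one of them.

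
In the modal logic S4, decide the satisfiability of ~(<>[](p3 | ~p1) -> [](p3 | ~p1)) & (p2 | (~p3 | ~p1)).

1. ~(<>[](p3 | ~p1) -> [](p3 | ~p1)) & (p2 | (~p3 | ~p1)), u
2. ~(<>[](p3 | ~p1) -> [](p3 | ~p1)), u
3. p2 | (~p3 | ~p1), u
4. <>[](p3 | ~p1), u
5. ~[](p3 | ~p1), u
6. ~p3 | ~p1, u
7. ~p1, u
8. [](p3 | ~p1), v
9. p3 | ~p1, v
10. ~p1, v
11. ~(p3 | ~p1), w
12. ~p3, w
13. p1, w
Accessibility: uRu, uRv, uRw, vRv, wRw

Satisfiable (open branch found)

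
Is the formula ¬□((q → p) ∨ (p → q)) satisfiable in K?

Unsatisfiable

1. ¬□((q → p) ∨ (p → q)), u
2. ¬((q → p) ∨ (p → q)), v   [¬□-rule on 1: fresh world v, uRv]
3. ¬(q → p), v   [¬∨-rule on 2]
4. ¬(p → q), v   [¬∨-rule on 2]
5. q, v   [¬→-rule on 3]
6. ¬p, v   [¬→-rule on 3]
7. p, v   [¬→-rule on 4]
8. ¬q, v   [¬→-rule on 4]
Accessibility: uRv
Branch closes: p and ¬p both at v.
(One branch shown.) All branches close.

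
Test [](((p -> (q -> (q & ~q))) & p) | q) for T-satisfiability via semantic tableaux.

1. [](((p -> (q -> (q & ~q))) & p) | q), u
2. ((p -> (q -> (q & ~q))) & p) | q, u
3. q, u
Accessibility: uRu

Satisfiable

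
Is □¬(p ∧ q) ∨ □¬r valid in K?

Tableau for the negation ¬(□¬(p ∧ q) ∨ □¬r):
1. ¬(□¬(p ∧ q) ∨ □¬r), w0
2. ¬□¬(p ∧ q), w0
3. ¬□¬r, w0
4. p ∧ q, w1
5. p, w1
6. q, w1
7. r, w2
Accessibility: w0Rw1, w0Rw2
The negation has an open branch (countermodel exists).

No, not valid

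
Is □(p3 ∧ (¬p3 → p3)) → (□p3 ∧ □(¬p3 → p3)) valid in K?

Tableau for the negation ¬(□(p3 ∧ (¬p3 → p3)) → (□p3 ∧ □(¬p3 → p3))):
1. ¬(□(p3 ∧ (¬p3 → p3)) → (□p3 ∧ □(¬p3 → p3))), u
2. □(p3 ∧ (¬p3 → p3)), u   [¬→-rule on 1]
3. ¬(□p3 ∧ □(¬p3 → p3)), u   [¬→-rule on 1]
4. ¬□(¬p3 → p3), u   [¬∧-rule on 3 (branches; this branch)]
5. ¬(¬p3 → p3), v   [¬□-rule on 4: fresh world v, uRv]
6. ¬p3, v   [¬→-rule on 5]
7. p3 ∧ (¬p3 → p3), v   [□-rule on 2 via uRv]
8. p3, v   [∧-rule on 7]
9. ¬p3 → p3, v   [∧-rule on 7]
Accessibility: uRv
Branch closes: p3 and ¬p3 both at v.
All branches of the negation close; one closing branch shown above.

Valid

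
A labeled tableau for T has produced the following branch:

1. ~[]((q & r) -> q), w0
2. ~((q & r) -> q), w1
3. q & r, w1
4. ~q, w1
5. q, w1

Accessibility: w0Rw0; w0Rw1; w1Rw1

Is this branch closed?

Both q and ~q appear at w1.

Closed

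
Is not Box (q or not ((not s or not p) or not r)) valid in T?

No, not valid

Tableau for the negation Box (q or not ((not s or not p) or not r)):
1. Box (q or not ((not s or not p) or not r)), w0
2. q or not ((not s or not p) or not r), w0   [Box-rule on 1 via w0Rw0]
3. not ((not s or not p) or not r), w0   [or-rule on 2 (branches; this branch)]
4. not (not s or not p), w0   [neg-or-rule on 3]
5. r, w0   [neg-or-rule on 3]
6. s, w0   [neg-or-rule on 4]
7. p, w0   [neg-or-rule on 4]
Accessibility: w0Rw0
The negation has an open branch (countermodel exists).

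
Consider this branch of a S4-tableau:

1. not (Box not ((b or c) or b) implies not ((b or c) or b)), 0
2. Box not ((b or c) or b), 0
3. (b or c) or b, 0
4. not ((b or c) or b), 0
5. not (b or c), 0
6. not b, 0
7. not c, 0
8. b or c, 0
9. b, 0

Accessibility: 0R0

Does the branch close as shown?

Yes, closed

Both b and not b appear at 0.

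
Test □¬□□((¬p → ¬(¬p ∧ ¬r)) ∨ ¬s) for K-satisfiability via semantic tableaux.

Satisfiable

1. □¬□□((¬p → ¬(¬p ∧ ¬r)) ∨ ¬s), u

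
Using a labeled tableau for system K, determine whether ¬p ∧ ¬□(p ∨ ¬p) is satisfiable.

Unsatisfiable (every branch closes)

1. ¬p ∧ ¬□(p ∨ ¬p), u
2. ¬p, u
3. ¬□(p ∨ ¬p), u
4. ¬(p ∨ ¬p), v
5. ¬p, v
6. p, v
Accessibility: uRv
Branch closes: p and ¬p both at v.
(One branch shown.) All branches close.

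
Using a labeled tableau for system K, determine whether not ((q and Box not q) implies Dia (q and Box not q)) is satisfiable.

1. not ((q and Box not q) implies Dia (q and Box not q)), w0
2. q and Box not q, w0   [neg-implies-rule on 1]
3. not Dia (q and Box not q), w0   [neg-implies-rule on 1]
4. q, w0   [and-rule on 2]
5. Box not q, w0   [and-rule on 2]

Yes, satisfiable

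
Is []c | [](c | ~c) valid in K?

Tableau for the negation ~([]c | [](c | ~c)):
1. ~([]c | [](c | ~c)), w0
2. ~[]c, w0
3. ~[](c | ~c), w0
4. ~c, w1
5. ~(c | ~c), w2
6. ~c, w2
7. c, w2
Accessibility: w0Rw1, w0Rw2
Branch closes: c and ~c both at w2.
All branches of the negation close; one closing branch shown above.

Valid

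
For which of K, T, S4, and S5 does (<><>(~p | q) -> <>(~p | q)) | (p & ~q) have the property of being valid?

T, S4, S5

T-tableau for the negation ~((<><>(~p | q) -> <>(~p | q)) | (p & ~q)):
1. ~((<><>(~p | q) -> <>(~p | q)) | (p & ~q)), w0
2. ~(<><>(~p | q) -> <>(~p | q)), w0   [~|-rule on 1]
3. ~(p & ~q), w0   [~|-rule on 1]
4. <><>(~p | q), w0   [~->-rule on 2]
5. ~<>(~p | q), w0   [~->-rule on 2]
6. ~(~p | q), w0   [~<>-rule on 5 via w0Rw0]
7. p, w0   [~|-rule on 6]
8. ~q, w0   [~|-rule on 6]
9. q, w0   [~&-rule on 3 (branches; this branch)]
Accessibility: w0Rw0
Branch closes: q and ~q both at w0.
Every branch closes (one shown): valid in T, hence also in S4, S5 (every theorem of T is a theorem of S4 and S5).
K-tableau for the negation ~((<><>(~p | q) -> <>(~p | q)) | (p & ~q)):
1. ~((<><>(~p | q) -> <>(~p | q)) | (p & ~q)), w0
2. ~(<><>(~p | q) -> <>(~p | q)), w0   [~|-rule on 1]
3. ~(p & ~q), w0   [~|-rule on 1]
4. <><>(~p | q), w0   [~->-rule on 2]
5. ~<>(~p | q), w0   [~->-rule on 2]
6. q, w0   [~&-rule on 3 (branches; this branch)]
7. <>(~p | q), w1   [<>-rule on 4: fresh world w1, w0Rw1]
8. ~(~p | q), w1   [~<>-rule on 5 via w0Rw1]
9. p, w1   [~|-rule on 8]
10. ~q, w1   [~|-rule on 8]
11. ~p | q, w2   [<>-rule on 7: fresh world w2, w1Rw2]
12. q, w2   [|-rule on 11 (branches; this branch)]
Accessibility: w0Rw1, w1Rw2
Complete open branch: countermodel on a K-frame, so not valid in K.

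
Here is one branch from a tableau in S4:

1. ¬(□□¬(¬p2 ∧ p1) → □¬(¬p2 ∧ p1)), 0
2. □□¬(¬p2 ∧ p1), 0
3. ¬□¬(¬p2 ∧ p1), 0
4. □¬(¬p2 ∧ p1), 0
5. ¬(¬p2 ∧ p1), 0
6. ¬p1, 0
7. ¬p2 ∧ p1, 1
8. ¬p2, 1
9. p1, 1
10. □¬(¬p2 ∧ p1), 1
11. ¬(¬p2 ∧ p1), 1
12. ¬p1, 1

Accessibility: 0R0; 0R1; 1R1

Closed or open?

Yes, closed

Both p1 and ¬p1 appear at 1.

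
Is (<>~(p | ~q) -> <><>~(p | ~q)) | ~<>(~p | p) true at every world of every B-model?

Valid

Tableau for the negation ~((<>~(p | ~q) -> <><>~(p | ~q)) | ~<>(~p | p)):
1. ~((<>~(p | ~q) -> <><>~(p | ~q)) | ~<>(~p | p)), 0
2. ~(<>~(p | ~q) -> <><>~(p | ~q)), 0
3. <>(~p | p), 0
4. <>~(p | ~q), 0
5. ~<><>~(p | ~q), 0
6. ~<>~(p | ~q), 0
7. p | ~q, 0
8. ~q, 0
9. ~p | p, 1
10. ~<>~(p | ~q), 1
11. p | ~q, 1
12. p, 1
13. ~q, 1
14. ~(p | ~q), 2
15. ~p, 2
16. q, 2
17. ~<>~(p | ~q), 2
18. p | ~q, 2
19. ~q, 2
Accessibility: 0R0, 0R1, 0R2, 1R0, 1R1, 2R0, 2R2
Branch closes: q and ~q both at 2.
Every branch of the negation's tableau closes; the branch above is one of them.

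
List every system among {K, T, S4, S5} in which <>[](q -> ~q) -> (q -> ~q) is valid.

S5

S5-tableau for the negation ~(<>[](q -> ~q) -> (q -> ~q)):
1. ~(<>[](q -> ~q) -> (q -> ~q)), u
2. <>[](q -> ~q), u   [~->-rule on 1]
3. ~(q -> ~q), u   [~->-rule on 1]
4. q, u   [~->-rule on 3]
5. [](q -> ~q), v   [<>-rule on 2: fresh world v, uRv]
6. q -> ~q, u   [[]-rule on 5 via vRu]
7. q -> ~q, v   [[]-rule on 5 via vRv]
8. ~q, u   [->-rule on 6 (branches; this branch)]
Accessibility: uRu, uRv, vRu, vRv
Branch closes: q and ~q both at u.
Every branch closes (one shown): valid in S5.
S4-tableau for the negation ~(<>[](q -> ~q) -> (q -> ~q)):
1. ~(<>[](q -> ~q) -> (q -> ~q)), u
2. <>[](q -> ~q), u   [~->-rule on 1]
3. ~(q -> ~q), u   [~->-rule on 1]
4. q, u   [~->-rule on 3]
5. [](q -> ~q), v   [<>-rule on 2: fresh world v, uRv]
6. q -> ~q, v   [[]-rule on 5 via vRv]
7. ~q, v   [->-rule on 6 (branches; this branch)]
Accessibility: uRu, uRv, vRv
Complete open branch: countermodel on an S4-frame, so not valid in S4, nor in K, T (the same frame is also a K-frame and a T-frame).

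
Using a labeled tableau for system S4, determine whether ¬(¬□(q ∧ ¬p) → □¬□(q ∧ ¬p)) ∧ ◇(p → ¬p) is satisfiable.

Yes, satisfiable

1. ¬(¬□(q ∧ ¬p) → □¬□(q ∧ ¬p)) ∧ ◇(p → ¬p), u
2. ¬(¬□(q ∧ ¬p) → □¬□(q ∧ ¬p)), u   [∧-rule on 1]
3. ◇(p → ¬p), u   [∧-rule on 1]
4. ¬□(q ∧ ¬p), u   [¬→-rule on 2]
5. ¬□¬□(q ∧ ¬p), u   [¬→-rule on 2]
6. p → ¬p, v   [◇-rule on 3: fresh world v, uRv]
7. ¬p, v   [→-rule on 6 (branches; this branch)]
8. ¬(q ∧ ¬p), w   [¬□-rule on 4: fresh world w, uRw]
9. p, w   [¬∧-rule on 8 (branches; this branch)]
10. □(q ∧ ¬p), x   [¬□-rule on 5: fresh world x, uRx]
11. q ∧ ¬p, x   [□-rule on 10 via xRx]
12. q, x   [∧-rule on 11]
13. ¬p, x   [∧-rule on 11]
Accessibility: uRu, uRv, uRw, uRx, vRv, wRw, xRx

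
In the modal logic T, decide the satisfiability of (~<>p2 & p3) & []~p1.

1. (~<>p2 & p3) & []~p1, w0
2. ~<>p2 & p3, w0
3. []~p1, w0
4. ~<>p2, w0
5. p3, w0
6. ~p1, w0
7. ~p2, w0
Accessibility: w0Rw0

Satisfiable (open branch found)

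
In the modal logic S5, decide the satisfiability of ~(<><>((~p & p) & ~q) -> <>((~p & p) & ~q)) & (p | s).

Unsatisfiable (every branch closes)

1. ~(<><>((~p & p) & ~q) -> <>((~p & p) & ~q)) & (p | s), w0
2. ~(<><>((~p & p) & ~q) -> <>((~p & p) & ~q)), w0
3. p | s, w0
4. <><>((~p & p) & ~q), w0
5. ~<>((~p & p) & ~q), w0
6. ~((~p & p) & ~q), w0
7. s, w0
8. ~(~p & p), w0
9. ~p, w0
10. <>((~p & p) & ~q), w1
11. ~((~p & p) & ~q), w1
12. ~(~p & p), w1
13. ~p, w1
14. (~p & p) & ~q, w2
15. ~p & p, w2
16. ~q, w2
17. ~p, w2
18. p, w2
Accessibility: w0Rw0, w0Rw1, w0Rw2, w1Rw0, w1Rw1, w1Rw2, w2Rw0, w2Rw1, w2Rw2
Branch closes: p and ~p both at w2.
(One branch shown.) All branches close.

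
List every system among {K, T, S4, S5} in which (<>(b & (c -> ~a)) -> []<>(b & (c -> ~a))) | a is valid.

S5

S4-tableau for the negation ~((<>(b & (c -> ~a)) -> []<>(b & (c -> ~a))) | a):
1. ~((<>(b & (c -> ~a)) -> []<>(b & (c -> ~a))) | a), u
2. ~(<>(b & (c -> ~a)) -> []<>(b & (c -> ~a))), u   [~|-rule on 1]
3. ~a, u   [~|-rule on 1]
4. <>(b & (c -> ~a)), u   [~->-rule on 2]
5. ~[]<>(b & (c -> ~a)), u   [~->-rule on 2]
6. b & (c -> ~a), v   [<>-rule on 4: fresh world v, uRv]
7. b, v   [&-rule on 6]
8. c -> ~a, v   [&-rule on 6]
9. ~a, v   [->-rule on 8 (branches; this branch)]
10. ~<>(b & (c -> ~a)), w   [~[]-rule on 5: fresh world w, uRw]
11. ~(b & (c -> ~a)), w   [~<>-rule on 10 via wRw]
12. ~(c -> ~a), w   [~&-rule on 11 (branches; this branch)]
13. c, w   [~->-rule on 12]
14. a, w   [~->-rule on 12]
Accessibility: uRu, uRv, uRw, vRv, wRw
Complete open branch: countermodel on an S4-frame, so not valid in S4, nor in K, T (the same frame is also a K-frame and a T-frame).
S5-tableau for the negation ~((<>(b & (c -> ~a)) -> []<>(b & (c -> ~a))) | a):
1. ~((<>(b & (c -> ~a)) -> []<>(b & (c -> ~a))) | a), u
2. ~(<>(b & (c -> ~a)) -> []<>(b & (c -> ~a))), u   [~|-rule on 1]
3. ~a, u   [~|-rule on 1]
4. <>(b & (c -> ~a)), u   [~->-rule on 2]
5. ~[]<>(b & (c -> ~a)), u   [~->-rule on 2]
6. b & (c -> ~a), v   [<>-rule on 4: fresh world v, uRv]
7. b, v   [&-rule on 6]
8. c -> ~a, v   [&-rule on 6]
9. ~a, v   [->-rule on 8 (branches; this branch)]
10. ~<>(b & (c -> ~a)), w   [~[]-rule on 5: fresh world w, uRw]
11. ~(b & (c -> ~a)), u   [~<>-rule on 10 via wRu]
12. ~(b & (c -> ~a)), v   [~<>-rule on 10 via wRv]
13. ~(b & (c -> ~a)), w   [~<>-rule on 10 via wRw]
14. ~b, u   [~&-rule on 11 (branches; this branch)]
15. ~(c -> ~a), v   [~&-rule on 12 (branches; this branch)]
16. c, v   [~->-rule on 15]
17. a, v   [~->-rule on 15]
Accessibility: uRu, uRv, uRw, vRu, vRv, vRw, wRu, wRv, wRw
Branch closes: a and ~a both at v.
Every branch closes (one shown): valid in S5.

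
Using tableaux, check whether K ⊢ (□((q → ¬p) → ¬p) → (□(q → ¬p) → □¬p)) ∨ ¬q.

Tableau for the negation ¬((□((q → ¬p) → ¬p) → (□(q → ¬p) → □¬p)) ∨ ¬q):
1. ¬((□((q → ¬p) → ¬p) → (□(q → ¬p) → □¬p)) ∨ ¬q), u
2. ¬(□((q → ¬p) → ¬p) → (□(q → ¬p) → □¬p)), u
3. q, u
4. □((q → ¬p) → ¬p), u
5. ¬(□(q → ¬p) → □¬p), u
6. □(q → ¬p), u
7. ¬□¬p, u
8. p, v
9. (q → ¬p) → ¬p, v
10. q → ¬p, v
11. ¬(q → ¬p), v
12. q, v
13. ¬p, v
Accessibility: uRv
Branch closes: p and ¬p both at v.
Every branch of the negation's tableau closes; the branch above is one of them.

Valid in K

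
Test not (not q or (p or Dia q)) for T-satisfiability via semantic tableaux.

Unsatisfiable (every branch closes)

1. not (not q or (p or Dia q)), 0
2. q, 0
3. not (p or Dia q), 0
4. not p, 0
5. not Dia q, 0
6. not q, 0
Accessibility: 0R0
Branch closes: q and not q both at 0.
All branches of the tableau close; one closing branch shown above.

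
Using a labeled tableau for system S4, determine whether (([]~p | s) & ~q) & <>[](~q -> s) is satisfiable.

1. (([]~p | s) & ~q) & <>[](~q -> s), u
2. ([]~p | s) & ~q, u
3. <>[](~q -> s), u
4. []~p | s, u
5. ~q, u
6. s, u
7. [](~q -> s), v
8. ~q -> s, v
9. s, v
Accessibility: uRu, uRv, vRv

Satisfiable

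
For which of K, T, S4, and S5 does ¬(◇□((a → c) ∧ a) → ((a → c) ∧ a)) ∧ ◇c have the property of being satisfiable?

S5-tableau for the formula:
1. ¬(◇□((a → c) ∧ a) → ((a → c) ∧ a)) ∧ ◇c, 0
2. ¬(◇□((a → c) ∧ a) → ((a → c) ∧ a)), 0
3. ◇c, 0
4. ◇□((a → c) ∧ a), 0
5. ¬((a → c) ∧ a), 0
6. ¬(a → c), 0
7. a, 0
8. ¬c, 0
9. c, 1
10. □((a → c) ∧ a), 2
11. (a → c) ∧ a, 0
12. a → c, 0
13. (a → c) ∧ a, 1
14. a → c, 1
15. a, 1
16. (a → c) ∧ a, 2
17. a → c, 2
18. a, 2
19. c, 0
Accessibility: 0R0, 0R1, 0R2, 1R0, 1R1, 1R2, 2R0, 2R1, 2R2
Branch closes: c and ¬c both at 0.
Every branch closes (one shown): unsatisfiable in S5.
S4-tableau for the formula:
1. ¬(◇□((a → c) ∧ a) → ((a → c) ∧ a)) ∧ ◇c, 0
2. ¬(◇□((a → c) ∧ a) → ((a → c) ∧ a)), 0
3. ◇c, 0
4. ◇□((a → c) ∧ a), 0
5. ¬((a → c) ∧ a), 0
6. ¬a, 0
7. c, 1
8. □((a → c) ∧ a), 2
9. (a → c) ∧ a, 2
10. a → c, 2
11. a, 2
12. c, 2
Accessibility: 0R0, 0R1, 0R2, 1R1, 2R2
Complete open branch: satisfiable in S4, hence also in K, T (this S4-model is also a K-model and a T-model).

K, T, S4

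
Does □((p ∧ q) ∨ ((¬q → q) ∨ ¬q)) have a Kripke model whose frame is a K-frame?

1. □((p ∧ q) ∨ ((¬q → q) ∨ ¬q)), u

Yes, satisfiable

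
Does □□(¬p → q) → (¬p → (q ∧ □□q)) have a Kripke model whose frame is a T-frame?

Yes, satisfiable

1. □□(¬p → q) → (¬p → (q ∧ □□q)), w0
2. ¬p → (q ∧ □□q), w0
3. q ∧ □□q, w0
4. q, w0
5. □□q, w0
6. □q, w0
Accessibility: w0Rw0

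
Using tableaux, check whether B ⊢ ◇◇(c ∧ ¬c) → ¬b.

Tableau for the negation ¬(◇◇(c ∧ ¬c) → ¬b):
1. ¬(◇◇(c ∧ ¬c) → ¬b), u
2. ◇◇(c ∧ ¬c), u
3. b, u
4. ◇(c ∧ ¬c), v
5. c ∧ ¬c, w
6. c, w
7. ¬c, w
Accessibility: uRu, uRv, vRu, vRv, vRw, wRv, wRw
Branch closes: c and ¬c both at w.
Every branch of the negation's tableau closes; the branch above is one of them.

Valid in B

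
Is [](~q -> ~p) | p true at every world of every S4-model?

Tableau for the negation ~([](~q -> ~p) | p):
1. ~([](~q -> ~p) | p), u
2. ~[](~q -> ~p), u
3. ~p, u
4. ~(~q -> ~p), v
5. ~q, v
6. p, v
Accessibility: uRu, uRv, vRv
The negation has an open branch (countermodel exists).

No, not valid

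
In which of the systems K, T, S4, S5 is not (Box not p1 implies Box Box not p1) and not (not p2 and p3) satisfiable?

T-tableau for the formula:
1. not (Box not p1 implies Box Box not p1) and not (not p2 and p3), 0
2. not (Box not p1 implies Box Box not p1), 0
3. not (not p2 and p3), 0
4. Box not p1, 0
5. not Box Box not p1, 0
6. not p1, 0
7. not p3, 0
8. not Box not p1, 1
9. not p1, 1
10. p1, 2
Accessibility: 0R0, 0R1, 1R1, 1R2, 2R2
Complete open branch: satisfiable in T, hence also in K (this T-model is also a K-model).
S4-tableau for the formula:
1. not (Box not p1 implies Box Box not p1) and not (not p2 and p3), 0
2. not (Box not p1 implies Box Box not p1), 0
3. not (not p2 and p3), 0
4. Box not p1, 0
5. not Box Box not p1, 0
6. not p1, 0
7. not p3, 0
8. not Box not p1, 1
9. not p1, 1
10. p1, 2
11. not p1, 2
Accessibility: 0R0, 0R1, 0R2, 1R1, 1R2, 2R2
Branch closes: p1 and not p1 both at 2.
Every branch closes (one shown): unsatisfiable in S4, hence also in S5 (every S5-frame is an S4-frame).

K, T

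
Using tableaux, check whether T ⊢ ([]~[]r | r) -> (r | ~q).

Tableau for the negation ~(([]~[]r | r) -> (r | ~q)):
1. ~(([]~[]r | r) -> (r | ~q)), 0
2. []~[]r | r, 0   [~->-rule on 1]
3. ~(r | ~q), 0   [~->-rule on 1]
4. ~r, 0   [~|-rule on 3]
5. q, 0   [~|-rule on 3]
6. []~[]r, 0   [|-rule on 2 (branches; this branch)]
7. ~[]r, 0   [[]-rule on 6 via 0R0]
8. ~r, 1   [~[]-rule on 7: fresh world 1, 0R1]
9. ~[]r, 1   [[]-rule on 6 via 0R1]
10. ~r, 2   [~[]-rule on 9: fresh world 2, 1R2]
Accessibility: 0R0, 0R1, 1R1, 1R2, 2R2
The negation has an open branch (countermodel exists).

Not valid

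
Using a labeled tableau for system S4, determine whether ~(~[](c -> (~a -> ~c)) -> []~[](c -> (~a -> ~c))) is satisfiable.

1. ~(~[](c -> (~a -> ~c)) -> []~[](c -> (~a -> ~c))), w0
2. ~[](c -> (~a -> ~c)), w0
3. ~[]~[](c -> (~a -> ~c)), w0
4. ~(c -> (~a -> ~c)), w1
5. c, w1
6. ~(~a -> ~c), w1
7. ~a, w1
8. [](c -> (~a -> ~c)), w2
9. c -> (~a -> ~c), w2
10. ~a -> ~c, w2
11. ~c, w2
Accessibility: w0Rw0, w0Rw1, w0Rw2, w1Rw1, w2Rw2

Satisfiable (open branch found)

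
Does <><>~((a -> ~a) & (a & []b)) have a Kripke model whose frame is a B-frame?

1. <><>~((a -> ~a) & (a & []b)), 0
2. <>~((a -> ~a) & (a & []b)), 1   [<>-rule on 1: fresh world 1, 0R1]
3. ~((a -> ~a) & (a & []b)), 2   [<>-rule on 2: fresh world 2, 1R2]
4. ~(a & []b), 2   [~&-rule on 3 (branches; this branch)]
5. ~[]b, 2   [~&-rule on 4 (branches; this branch)]
6. ~b, 3   [~[]-rule on 5: fresh world 3, 2R3]
Accessibility: 0R0, 0R1, 1R0, 1R1, 1R2, 2R1, 2R2, 2R3, 3R2, 3R3

Satisfiable (open branch found)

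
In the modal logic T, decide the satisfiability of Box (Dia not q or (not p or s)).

Yes, satisfiable

1. Box (Dia not q or (not p or s)), 0
2. Dia not q or (not p or s), 0
3. not p or s, 0
4. s, 0
Accessibility: 0R0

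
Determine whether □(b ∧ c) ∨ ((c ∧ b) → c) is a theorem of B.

Yes, valid

Tableau for the negation ¬(□(b ∧ c) ∨ ((c ∧ b) → c)):
1. ¬(□(b ∧ c) ∨ ((c ∧ b) → c)), 0
2. ¬□(b ∧ c), 0   [¬∨-rule on 1]
3. ¬((c ∧ b) → c), 0   [¬∨-rule on 1]
4. c ∧ b, 0   [¬→-rule on 3]
5. ¬c, 0   [¬→-rule on 3]
6. c, 0   [∧-rule on 4]
7. b, 0   [∧-rule on 4]
Accessibility: 0R0
Branch closes: c and ¬c both at 0.
Every branch of the negation's tableau closes; the branch above is one of them.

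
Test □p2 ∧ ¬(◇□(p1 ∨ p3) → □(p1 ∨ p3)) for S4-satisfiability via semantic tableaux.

1. □p2 ∧ ¬(◇□(p1 ∨ p3) → □(p1 ∨ p3)), w0
2. □p2, w0   [∧-rule on 1]
3. ¬(◇□(p1 ∨ p3) → □(p1 ∨ p3)), w0   [∧-rule on 1]
4. ◇□(p1 ∨ p3), w0   [¬→-rule on 3]
5. ¬□(p1 ∨ p3), w0   [¬→-rule on 3]
6. p2, w0   [□-rule on 2 via w0Rw0]
7. □(p1 ∨ p3), w1   [◇-rule on 4: fresh world w1, w0Rw1]
8. p2, w1   [□-rule on 2 via w0Rw1]
9. p1 ∨ p3, w1   [□-rule on 7 via w1Rw1]
10. p3, w1   [∨-rule on 9 (branches; this branch)]
11. ¬(p1 ∨ p3), w2   [¬□-rule on 5: fresh world w2, w0Rw2]
12. ¬p1, w2   [¬∨-rule on 11]
13. ¬p3, w2   [¬∨-rule on 11]
14. p2, w2   [□-rule on 2 via w0Rw2]
Accessibility: w0Rw0, w0Rw1, w0Rw2, w1Rw1, w2Rw2

Satisfiable (open branch found)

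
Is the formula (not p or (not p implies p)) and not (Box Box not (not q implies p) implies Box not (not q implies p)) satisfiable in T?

No, unsatisfiable

1. (not p or (not p implies p)) and not (Box Box not (not q implies p) implies Box not (not q implies p)), u
2. not p or (not p implies p), u
3. not (Box Box not (not q implies p) implies Box not (not q implies p)), u
4. Box Box not (not q implies p), u
5. not Box not (not q implies p), u
6. Box not (not q implies p), u
7. not (not q implies p), u
8. not q, u
9. not p, u
10. not q implies p, v
11. Box not (not q implies p), v
12. not (not q implies p), v
13. not q, v
14. not p, v
15. p, v
Accessibility: uRu, uRv, vRv
Branch closes: p and not p both at v.
(One branch shown.) All branches close.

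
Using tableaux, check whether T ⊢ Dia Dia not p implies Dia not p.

Tableau for the negation not (Dia Dia not p implies Dia not p):
1. not (Dia Dia not p implies Dia not p), u
2. Dia Dia not p, u
3. not Dia not p, u
4. p, u
5. Dia not p, v
6. p, v
7. not p, w
Accessibility: uRu, uRv, vRv, vRw, wRw
The negation has an open branch (countermodel exists).

Invalid (countermodel exists)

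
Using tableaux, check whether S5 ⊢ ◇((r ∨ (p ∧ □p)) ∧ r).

Invalid (countermodel exists)

Tableau for the negation ¬◇((r ∨ (p ∧ □p)) ∧ r):
1. ¬◇((r ∨ (p ∧ □p)) ∧ r), w0
2. ¬((r ∨ (p ∧ □p)) ∧ r), w0
3. ¬r, w0
Accessibility: w0Rw0
The negation has an open branch (countermodel exists).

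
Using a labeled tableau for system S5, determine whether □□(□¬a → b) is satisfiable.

1. □□(□¬a → b), u
2. □(□¬a → b), u
3. □¬a → b, u
4. b, u
Accessibility: uRu

Satisfiable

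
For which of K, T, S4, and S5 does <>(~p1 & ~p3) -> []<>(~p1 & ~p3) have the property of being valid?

S5-tableau for the negation ~(<>(~p1 & ~p3) -> []<>(~p1 & ~p3)):
1. ~(<>(~p1 & ~p3) -> []<>(~p1 & ~p3)), u
2. <>(~p1 & ~p3), u
3. ~[]<>(~p1 & ~p3), u
4. ~p1 & ~p3, v
5. ~p1, v
6. ~p3, v
7. ~<>(~p1 & ~p3), w
8. ~(~p1 & ~p3), u
9. ~(~p1 & ~p3), v
10. ~(~p1 & ~p3), w
11. p3, u
12. p3, v
Accessibility: uRu, uRv, uRw, vRu, vRv, vRw, wRu, wRv, wRw
Branch closes: p3 and ~p3 both at v.
Every branch closes (one shown): valid in S5.
S4-tableau for the negation ~(<>(~p1 & ~p3) -> []<>(~p1 & ~p3)):
1. ~(<>(~p1 & ~p3) -> []<>(~p1 & ~p3)), u
2. <>(~p1 & ~p3), u
3. ~[]<>(~p1 & ~p3), u
4. ~p1 & ~p3, v
5. ~p1, v
6. ~p3, v
7. ~<>(~p1 & ~p3), w
8. ~(~p1 & ~p3), w
9. p3, w
Accessibility: uRu, uRv, uRw, vRv, wRw
Complete open branch: countermodel on an S4-frame, so not valid in S4, nor in K, T (the same frame is also a K-frame and a T-frame).

S5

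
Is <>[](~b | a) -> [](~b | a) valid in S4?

No, not valid

Tableau for the negation ~(<>[](~b | a) -> [](~b | a)):
1. ~(<>[](~b | a) -> [](~b | a)), u
2. <>[](~b | a), u   [~->-rule on 1]
3. ~[](~b | a), u   [~->-rule on 1]
4. [](~b | a), v   [<>-rule on 2: fresh world v, uRv]
5. ~b | a, v   [[]-rule on 4 via vRv]
6. a, v   [|-rule on 5 (branches; this branch)]
7. ~(~b | a), w   [~[]-rule on 3: fresh world w, uRw]
8. b, w   [~|-rule on 7]
9. ~a, w   [~|-rule on 7]
Accessibility: uRu, uRv, uRw, vRv, wRw
The negation has an open branch (countermodel exists).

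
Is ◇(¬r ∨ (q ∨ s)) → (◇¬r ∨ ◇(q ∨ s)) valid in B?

Tableau for the negation ¬(◇(¬r ∨ (q ∨ s)) → (◇¬r ∨ ◇(q ∨ s))):
1. ¬(◇(¬r ∨ (q ∨ s)) → (◇¬r ∨ ◇(q ∨ s))), 0
2. ◇(¬r ∨ (q ∨ s)), 0
3. ¬(◇¬r ∨ ◇(q ∨ s)), 0
4. ¬◇¬r, 0
5. ¬◇(q ∨ s), 0
6. r, 0
7. ¬(q ∨ s), 0
8. ¬q, 0
9. ¬s, 0
10. ¬r ∨ (q ∨ s), 1
11. r, 1
12. ¬(q ∨ s), 1
13. ¬q, 1
14. ¬s, 1
15. q ∨ s, 1
16. s, 1
Accessibility: 0R0, 0R1, 1R0, 1R1
Branch closes: s and ¬s both at 1.
Every branch of the negation's tableau closes; the branch above is one of them.

Yes, valid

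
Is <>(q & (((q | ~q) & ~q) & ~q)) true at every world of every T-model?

Not valid

Tableau for the negation ~<>(q & (((q | ~q) & ~q) & ~q)):
1. ~<>(q & (((q | ~q) & ~q) & ~q)), 0
2. ~(q & (((q | ~q) & ~q) & ~q)), 0   [~<>-rule on 1 via 0R0]
3. ~(((q | ~q) & ~q) & ~q), 0   [~&-rule on 2 (branches; this branch)]
4. q, 0   [~&-rule on 3 (branches; this branch)]
Accessibility: 0R0
The negation has an open branch (countermodel exists).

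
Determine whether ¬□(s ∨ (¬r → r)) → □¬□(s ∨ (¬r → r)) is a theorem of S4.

Not valid

Tableau for the negation ¬(¬□(s ∨ (¬r → r)) → □¬□(s ∨ (¬r → r))):
1. ¬(¬□(s ∨ (¬r → r)) → □¬□(s ∨ (¬r → r))), w0
2. ¬□(s ∨ (¬r → r)), w0   [¬→-rule on 1]
3. ¬□¬□(s ∨ (¬r → r)), w0   [¬→-rule on 1]
4. ¬(s ∨ (¬r → r)), w1   [¬□-rule on 2: fresh world w1, w0Rw1]
5. ¬s, w1   [¬∨-rule on 4]
6. ¬(¬r → r), w1   [¬∨-rule on 4]
7. ¬r, w1   [¬→-rule on 6]
8. □(s ∨ (¬r → r)), w2   [¬□-rule on 3: fresh world w2, w0Rw2]
9. s ∨ (¬r → r), w2   [□-rule on 8 via w2Rw2]
10. ¬r → r, w2   [∨-rule on 9 (branches; this branch)]
11. r, w2   [→-rule on 10 (branches; this branch)]
Accessibility: w0Rw0, w0Rw1, w0Rw2, w1Rw1, w2Rw2
The negation has an open branch (countermodel exists).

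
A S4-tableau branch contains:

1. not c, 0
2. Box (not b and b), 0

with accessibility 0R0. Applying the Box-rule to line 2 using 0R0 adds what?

not b and b, 0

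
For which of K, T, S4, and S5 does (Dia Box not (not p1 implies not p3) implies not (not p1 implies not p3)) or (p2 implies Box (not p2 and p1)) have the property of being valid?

S5

S5-tableau for the negation not ((Dia Box not (not p1 implies not p3) implies not (not p1 implies not p3)) or (p2 implies Box (not p2 and p1))):
1. not ((Dia Box not (not p1 implies not p3) implies not (not p1 implies not p3)) or (p2 implies Box (not p2 and p1))), u
2. not (Dia Box not (not p1 implies not p3) implies not (not p1 implies not p3)), u   [neg-or-rule on 1]
3. not (p2 implies Box (not p2 and p1)), u   [neg-or-rule on 1]
4. Dia Box not (not p1 implies not p3), u   [neg-implies-rule on 2]
5. not p1 implies not p3, u   [neg-implies-rule on 2]
6. p2, u   [neg-implies-rule on 3]
7. not Box (not p2 and p1), u   [neg-implies-rule on 3]
8. not p3, u   [implies-rule on 5 (branches; this branch)]
9. Box not (not p1 implies not p3), v   [Dia-rule on 4: fresh world v, uRv]
10. not (not p1 implies not p3), u   [Box-rule on 9 via vRu]
11. not p1, u   [neg-implies-rule on 10]
12. p3, u   [neg-implies-rule on 10]
Accessibility: uRu, uRv, vRu, vRv
Branch closes: p3 and not p3 both at u.
Every branch closes (one shown): valid in S5.
S4-tableau for the negation not ((Dia Box not (not p1 implies not p3) implies not (not p1 implies not p3)) or (p2 implies Box (not p2 and p1))):
1. not ((Dia Box not (not p1 implies not p3) implies not (not p1 implies not p3)) or (p2 implies Box (not p2 and p1))), u
2. not (Dia Box not (not p1 implies not p3) implies not (not p1 implies not p3)), u   [neg-or-rule on 1]
3. not (p2 implies Box (not p2 and p1)), u   [neg-or-rule on 1]
4. Dia Box not (not p1 implies not p3), u   [neg-implies-rule on 2]
5. not p1 implies not p3, u   [neg-implies-rule on 2]
6. p2, u   [neg-implies-rule on 3]
7. not Box (not p2 and p1), u   [neg-implies-rule on 3]
8. not p3, u   [implies-rule on 5 (branches; this branch)]
9. Box not (not p1 implies not p3), v   [Dia-rule on 4: fresh world v, uRv]
10. not (not p1 implies not p3), v   [Box-rule on 9 via vRv]
11. not p1, v   [neg-implies-rule on 10]
12. p3, v   [neg-implies-rule on 10]
13. not (not p2 and p1), w   [neg-Box-rule on 7: fresh world w, uRw]
14. not p1, w   [neg-and-rule on 13 (branches; this branch)]
Accessibility: uRu, uRv, uRw, vRv, wRw
Complete open branch: countermodel on an S4-frame, so not valid in S4, nor in K, T (the same frame is also a K-frame and a T-frame).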